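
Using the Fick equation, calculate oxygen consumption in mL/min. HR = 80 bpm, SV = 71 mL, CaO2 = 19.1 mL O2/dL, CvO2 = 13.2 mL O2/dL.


CO = HR*SV = 80*71/1000 = 5.68 L/min
a-v O2 diff = 19.1 - 13.2 = 5.9 mL/dL
VO2 = CO * (CaO2-CvO2) * 10 dL/L
VO2 = 5.68 * 5.9 * 10
VO2 = 335.1 mL/min


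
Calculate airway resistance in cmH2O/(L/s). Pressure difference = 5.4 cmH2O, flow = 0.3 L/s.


R = dP / flow
R = 5.4 / 0.3
R = 18 cmH2O/(L/s)


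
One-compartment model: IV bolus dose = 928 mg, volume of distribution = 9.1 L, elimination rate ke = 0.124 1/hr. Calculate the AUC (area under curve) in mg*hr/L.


C0 = Dose/Vd = 928/9.1 = 101.978 mg/L
AUC = C0/ke = 101.978/0.124
AUC = 822.4 mg*hr/L


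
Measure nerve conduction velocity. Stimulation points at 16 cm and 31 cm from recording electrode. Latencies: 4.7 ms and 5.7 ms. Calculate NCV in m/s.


Distance = (31 - 16) / 100 = 0.15 m
dt = (5.7 - 4.7) / 1000 = 0.001 s
NCV = dist / dt = 150 m/s


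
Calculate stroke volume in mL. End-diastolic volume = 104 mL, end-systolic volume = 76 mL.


SV = EDV - ESV
SV = 104 - 76
SV = 28 mL


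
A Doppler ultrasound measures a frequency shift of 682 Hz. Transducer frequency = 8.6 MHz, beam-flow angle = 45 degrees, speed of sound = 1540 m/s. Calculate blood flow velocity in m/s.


v = fd * c / (2 * f0 * cos(theta))
v = 682 * 1540 / (2 * 8.6000e+06 * cos(45))
v = 0.08636 m/s


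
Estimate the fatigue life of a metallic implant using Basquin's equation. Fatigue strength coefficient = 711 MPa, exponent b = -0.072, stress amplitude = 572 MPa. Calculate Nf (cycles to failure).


sigma_a = sigma_f' * (2Nf)^b
2Nf = (sigma_a/sigma_f')^(1/b)
2Nf = (572/711)^(1/-0.072)
2Nf = 20.517902
Nf = 10.26


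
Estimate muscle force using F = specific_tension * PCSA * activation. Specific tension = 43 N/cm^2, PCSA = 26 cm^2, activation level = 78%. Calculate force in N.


F = sigma * PCSA * activation
F = 43 * 26 * 0.78
F = 872 N


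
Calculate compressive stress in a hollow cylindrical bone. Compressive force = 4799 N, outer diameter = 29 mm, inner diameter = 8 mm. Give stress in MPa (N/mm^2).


A = pi*(r_o^2 - r_i^2)
r_o = 14.5 mm, r_i = 4 mm
A = 610.254 mm^2
sigma = F/A = 4799 / 610.254
sigma = 7.864 MPa


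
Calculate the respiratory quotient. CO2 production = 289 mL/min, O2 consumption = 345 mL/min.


RQ = VCO2 / VO2
RQ = 289 / 345
RQ = 0.8377


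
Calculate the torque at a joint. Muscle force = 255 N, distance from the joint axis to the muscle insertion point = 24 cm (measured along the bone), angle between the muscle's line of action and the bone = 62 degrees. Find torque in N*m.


Torque = F * d * sin(theta)   (moment arm = d*sin(theta))
d = 24 cm = 0.24 m
Torque = 255 * 0.24 * sin(62)
Torque = 54.04 N*m


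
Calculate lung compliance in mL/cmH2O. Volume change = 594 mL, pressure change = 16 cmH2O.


C = dV / dP
C = 594 / 16
C = 37.12 mL/cmH2O


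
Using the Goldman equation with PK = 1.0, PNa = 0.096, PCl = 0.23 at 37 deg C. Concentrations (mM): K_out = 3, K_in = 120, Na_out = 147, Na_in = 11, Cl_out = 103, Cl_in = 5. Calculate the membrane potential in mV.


Vm = (RT/F)*ln((PK*Ko + PNa*Nao + PCl*Cli)/(PK*Ki + PNa*Nai + PCl*Clo))
Numer = 18.262, Denom = 144.746
Vm = -55.33 mV


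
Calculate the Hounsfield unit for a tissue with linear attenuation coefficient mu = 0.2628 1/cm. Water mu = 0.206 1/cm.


HU = ((mu_tissue - mu_water) / mu_water) * 1000
HU = ((0.2628 - 0.206) / 0.206) * 1000
HU = 275.7


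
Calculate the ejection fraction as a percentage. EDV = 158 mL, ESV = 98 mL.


SV = EDV - ESV = 158 - 98 = 60 mL
EF = SV/EDV * 100 = 60/158 * 100
EF = 37.97%


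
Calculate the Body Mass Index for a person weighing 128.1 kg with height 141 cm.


BMI = weight / height^2
height = 141 cm = 1.41 m
BMI = 128.1 / 1.41^2
BMI = 64.43 kg/m^2


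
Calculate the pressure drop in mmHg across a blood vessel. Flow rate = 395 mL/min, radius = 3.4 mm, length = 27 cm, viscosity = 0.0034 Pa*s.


dP = 8*mu*L*Q / (pi*r^4)
Q = 395 mL/min = 6.58333e-06 m^3/s
dP = 115.163 Pa = 115.163 / 133.322 mmHg = 0.8638 mmHg


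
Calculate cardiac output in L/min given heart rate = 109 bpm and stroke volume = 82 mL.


CO = HR * SV
CO = 109 * 82 / 1000
CO = 8.938 L/min


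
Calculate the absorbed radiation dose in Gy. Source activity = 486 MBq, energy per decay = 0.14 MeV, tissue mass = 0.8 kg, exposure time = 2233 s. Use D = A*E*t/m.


A = 486 MBq = 4.8600e+08 Bq
E = 0.14 MeV = 2.2428e-14 J
D = A*E*t/m = 4.8600e+08*2.2428e-14*2233/0.8
D = 0.03042 Gy


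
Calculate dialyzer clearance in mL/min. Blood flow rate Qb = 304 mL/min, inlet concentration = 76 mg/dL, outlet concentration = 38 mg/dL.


K = Qb * (Cb_in - Cb_out) / Cb_in
K = 304 * (76 - 38) / 76
K = 152 mL/min


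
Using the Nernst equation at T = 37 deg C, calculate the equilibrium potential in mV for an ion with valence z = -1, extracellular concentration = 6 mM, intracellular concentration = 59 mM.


E = (RT/(zF)) * ln(C_out/C_in)
T = 37 + 273.15 = 310.15 K
E = (8.314 * 310.15 / (-1 * 96485)) * ln(6/59)
E = 61.09 mV


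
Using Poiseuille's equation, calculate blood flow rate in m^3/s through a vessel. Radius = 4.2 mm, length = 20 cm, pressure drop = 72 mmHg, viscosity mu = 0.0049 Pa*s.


Q = pi*r^4*dP / (8*mu*L)
r = 0.0042 m, L = 0.2 m
dP = 72 mmHg = 9599.184 Pa
Q = 0.001197 m^3/s


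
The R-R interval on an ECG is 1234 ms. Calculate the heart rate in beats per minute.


HR = 60 / RR_interval(s)
RR = 1234 ms = 1.234 s
HR = 60 / 1.234 = 48.62 bpm


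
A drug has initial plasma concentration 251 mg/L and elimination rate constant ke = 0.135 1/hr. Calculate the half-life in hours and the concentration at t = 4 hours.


t_half = ln(2) / ke = 0.693147 / 0.135 = 5.134 hr
C(t) = C0 * exp(-ke*t) = 251 * exp(-0.135*4)
C(4) = 146.3 mg/L


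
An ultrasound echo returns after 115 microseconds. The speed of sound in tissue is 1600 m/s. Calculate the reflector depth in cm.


depth = c * t / 2
t = 115 us = 1.1500e-04 s
depth = 1600 * 1.1500e-04 / 2
depth = 0.092 m = 9.2 cm


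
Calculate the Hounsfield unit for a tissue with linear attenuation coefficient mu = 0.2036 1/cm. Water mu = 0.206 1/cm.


HU = ((mu_tissue - mu_water) / mu_water) * 1000
HU = ((0.2036 - 0.206) / 0.206) * 1000
HU = -11.65


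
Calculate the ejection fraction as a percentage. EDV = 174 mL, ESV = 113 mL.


SV = EDV - ESV = 174 - 113 = 61 mL
EF = SV/EDV * 100 = 61/174 * 100
EF = 35.06%


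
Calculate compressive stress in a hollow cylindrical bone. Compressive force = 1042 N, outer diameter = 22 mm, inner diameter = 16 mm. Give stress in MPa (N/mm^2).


A = pi*(r_o^2 - r_i^2)
r_o = 11 mm, r_i = 8 mm
A = 179.071 mm^2
sigma = F/A = 1042 / 179.071
sigma = 5.819 MPa


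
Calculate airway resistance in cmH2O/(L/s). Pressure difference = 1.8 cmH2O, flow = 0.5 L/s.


R = dP / flow
R = 1.8 / 0.5
R = 3.6 cmH2O/(L/s)


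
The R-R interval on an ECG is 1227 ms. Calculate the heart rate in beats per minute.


HR = 60 / RR_interval(s)
RR = 1227 ms = 1.227 s
HR = 60 / 1.227 = 48.9 bpm


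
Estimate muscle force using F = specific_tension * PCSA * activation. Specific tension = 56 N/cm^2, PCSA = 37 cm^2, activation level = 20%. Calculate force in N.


F = sigma * PCSA * activation
F = 56 * 37 * 0.2
F = 414.4 N


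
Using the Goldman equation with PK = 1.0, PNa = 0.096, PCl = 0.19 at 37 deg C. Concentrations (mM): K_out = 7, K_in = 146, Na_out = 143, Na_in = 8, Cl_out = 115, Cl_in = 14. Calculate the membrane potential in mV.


Vm = (RT/F)*ln((PK*Ko + PNa*Nao + PCl*Cli)/(PK*Ki + PNa*Nai + PCl*Clo))
Numer = 23.388, Denom = 168.618
Vm = -52.79 mV


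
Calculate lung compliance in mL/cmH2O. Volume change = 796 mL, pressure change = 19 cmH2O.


C = dV / dP
C = 796 / 19
C = 41.89 mL/cmH2O


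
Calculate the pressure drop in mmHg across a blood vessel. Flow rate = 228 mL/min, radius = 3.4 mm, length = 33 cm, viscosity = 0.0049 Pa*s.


dP = 8*mu*L*Q / (pi*r^4)
Q = 228 mL/min = 3.8e-06 m^3/s
dP = 117.09 Pa = 117.09 / 133.322 mmHg = 0.8782 mmHg


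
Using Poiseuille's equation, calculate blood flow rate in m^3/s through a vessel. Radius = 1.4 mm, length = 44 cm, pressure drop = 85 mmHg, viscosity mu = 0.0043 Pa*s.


Q = pi*r^4*dP / (8*mu*L)
r = 0.0014 m, L = 0.44 m
dP = 85 mmHg = 11332.37 Pa
Q = 9.0359e-06 m^3/s


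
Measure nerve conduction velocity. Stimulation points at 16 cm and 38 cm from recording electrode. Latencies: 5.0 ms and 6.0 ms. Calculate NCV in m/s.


Distance = (38 - 16) / 100 = 0.22 m
dt = (6.0 - 5.0) / 1000 = 0.001 s
NCV = dist / dt = 220 m/s


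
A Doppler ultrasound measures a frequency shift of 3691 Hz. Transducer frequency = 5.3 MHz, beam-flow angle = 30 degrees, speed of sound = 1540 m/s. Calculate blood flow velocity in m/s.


v = fd * c / (2 * f0 * cos(theta))
v = 3691 * 1540 / (2 * 5.3000e+06 * cos(30))
v = 0.6192 m/s


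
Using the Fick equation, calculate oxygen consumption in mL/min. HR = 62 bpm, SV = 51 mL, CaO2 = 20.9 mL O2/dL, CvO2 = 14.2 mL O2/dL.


CO = HR*SV = 62*51/1000 = 3.162 L/min
a-v O2 diff = 20.9 - 14.2 = 6.7 mL/dL
VO2 = CO * (CaO2-CvO2) * 10 dL/L
VO2 = 3.162 * 6.7 * 10
VO2 = 211.9 mL/min


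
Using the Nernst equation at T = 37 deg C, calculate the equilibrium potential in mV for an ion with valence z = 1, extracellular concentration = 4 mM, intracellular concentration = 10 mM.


E = (RT/(zF)) * ln(C_out/C_in)
T = 37 + 273.15 = 310.15 K
E = (8.314 * 310.15 / (1 * 96485)) * ln(4/10)
E = -24.49 mV


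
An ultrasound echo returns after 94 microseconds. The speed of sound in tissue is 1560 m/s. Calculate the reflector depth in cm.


depth = c * t / 2
t = 94 us = 9.4000e-05 s
depth = 1560 * 9.4000e-05 / 2
depth = 0.07332 m = 7.332 cm


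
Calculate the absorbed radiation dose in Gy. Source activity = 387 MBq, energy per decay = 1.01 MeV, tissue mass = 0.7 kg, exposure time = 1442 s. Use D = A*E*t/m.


A = 387 MBq = 3.8700e+08 Bq
E = 1.01 MeV = 1.61802e-13 J
D = A*E*t/m = 3.8700e+08*1.61802e-13*1442/0.7
D = 0.129 Gy


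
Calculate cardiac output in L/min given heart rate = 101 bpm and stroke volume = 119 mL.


CO = HR * SV
CO = 101 * 119 / 1000
CO = 12.02 L/min


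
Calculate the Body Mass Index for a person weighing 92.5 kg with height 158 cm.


BMI = weight / height^2
height = 158 cm = 1.58 m
BMI = 92.5 / 1.58^2
BMI = 37.05 kg/m^2


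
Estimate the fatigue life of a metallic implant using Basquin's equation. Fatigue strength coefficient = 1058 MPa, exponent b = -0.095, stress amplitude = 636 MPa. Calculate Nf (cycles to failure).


sigma_a = sigma_f' * (2Nf)^b
2Nf = (sigma_a/sigma_f')^(1/b)
2Nf = (636/1058)^(1/-0.095)
2Nf = 212.13696
Nf = 106.1


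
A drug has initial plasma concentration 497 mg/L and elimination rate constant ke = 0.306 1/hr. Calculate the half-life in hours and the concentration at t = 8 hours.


t_half = ln(2) / ke = 0.693147 / 0.306 = 2.265 hr
C(t) = C0 * exp(-ke*t) = 497 * exp(-0.306*8)
C(8) = 42.97 mg/L


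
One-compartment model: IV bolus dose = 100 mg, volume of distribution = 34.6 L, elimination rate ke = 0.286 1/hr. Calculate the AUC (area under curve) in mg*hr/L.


C0 = Dose/Vd = 100/34.6 = 2.89017 mg/L
AUC = C0/ke = 2.89017/0.286
AUC = 10.11 mg*hr/L


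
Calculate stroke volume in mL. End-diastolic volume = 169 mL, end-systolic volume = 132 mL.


SV = EDV - ESV
SV = 169 - 132
SV = 37 mL


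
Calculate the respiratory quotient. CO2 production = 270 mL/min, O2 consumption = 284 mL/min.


RQ = VCO2 / VO2
RQ = 270 / 284
RQ = 0.9507


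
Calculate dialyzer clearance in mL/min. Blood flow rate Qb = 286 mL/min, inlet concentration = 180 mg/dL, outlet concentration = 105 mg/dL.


K = Qb * (Cb_in - Cb_out) / Cb_in
K = 286 * (180 - 105) / 180
K = 119.2 mL/min


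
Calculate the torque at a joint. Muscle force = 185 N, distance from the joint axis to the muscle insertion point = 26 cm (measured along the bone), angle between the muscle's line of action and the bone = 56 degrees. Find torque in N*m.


Torque = F * d * sin(theta)   (moment arm = d*sin(theta))
d = 26 cm = 0.26 m
Torque = 185 * 0.26 * sin(56)
Torque = 39.88 N*m


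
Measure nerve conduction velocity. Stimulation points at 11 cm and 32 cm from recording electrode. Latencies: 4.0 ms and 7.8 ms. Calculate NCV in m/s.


Distance = (32 - 11) / 100 = 0.21 m
dt = (7.8 - 4.0) / 1000 = 0.0038 s
NCV = dist / dt = 55.26 m/s


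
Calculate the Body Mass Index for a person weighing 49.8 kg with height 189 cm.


BMI = weight / height^2
height = 189 cm = 1.89 m
BMI = 49.8 / 1.89^2
BMI = 13.94 kg/m^2


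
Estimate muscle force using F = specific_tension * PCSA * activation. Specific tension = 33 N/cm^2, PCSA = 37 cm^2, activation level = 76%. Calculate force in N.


F = sigma * PCSA * activation
F = 33 * 37 * 0.76
F = 928 N


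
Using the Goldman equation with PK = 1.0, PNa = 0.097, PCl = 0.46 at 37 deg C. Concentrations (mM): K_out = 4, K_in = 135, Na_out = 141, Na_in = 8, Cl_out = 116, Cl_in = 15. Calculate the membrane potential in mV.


Vm = (RT/F)*ln((PK*Ko + PNa*Nao + PCl*Cli)/(PK*Ki + PNa*Nai + PCl*Clo))
Numer = 24.577, Denom = 189.136
Vm = -54.54 mV


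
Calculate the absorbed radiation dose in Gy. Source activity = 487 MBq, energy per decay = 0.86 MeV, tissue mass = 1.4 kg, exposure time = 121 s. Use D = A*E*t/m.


A = 487 MBq = 4.8700e+08 Bq
E = 0.86 MeV = 1.37772e-13 J
D = A*E*t/m = 4.8700e+08*1.37772e-13*121/1.4
D = 0.005799 Gy


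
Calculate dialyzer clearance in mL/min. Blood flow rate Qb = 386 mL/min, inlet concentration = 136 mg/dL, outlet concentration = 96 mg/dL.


K = Qb * (Cb_in - Cb_out) / Cb_in
K = 386 * (136 - 96) / 136
K = 113.5 mL/min


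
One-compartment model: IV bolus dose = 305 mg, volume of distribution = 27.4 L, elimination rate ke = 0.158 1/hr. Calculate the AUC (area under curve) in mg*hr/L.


C0 = Dose/Vd = 305/27.4 = 11.1314 mg/L
AUC = C0/ke = 11.1314/0.158
AUC = 70.45 mg*hr/L


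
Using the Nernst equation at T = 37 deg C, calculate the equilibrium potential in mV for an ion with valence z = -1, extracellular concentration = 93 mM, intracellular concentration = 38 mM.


E = (RT/(zF)) * ln(C_out/C_in)
T = 37 + 273.15 = 310.15 K
E = (8.314 * 310.15 / (-1 * 96485)) * ln(93/38)
E = -23.92 mV


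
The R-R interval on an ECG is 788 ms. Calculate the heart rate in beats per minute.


HR = 60 / RR_interval(s)
RR = 788 ms = 0.788 s
HR = 60 / 0.788 = 76.14 bpm


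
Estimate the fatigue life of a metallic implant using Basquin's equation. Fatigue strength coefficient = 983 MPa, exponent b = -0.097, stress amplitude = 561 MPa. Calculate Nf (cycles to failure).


sigma_a = sigma_f' * (2Nf)^b
2Nf = (sigma_a/sigma_f')^(1/b)
2Nf = (561/983)^(1/-0.097)
2Nf = 324.5218
Nf = 162.3


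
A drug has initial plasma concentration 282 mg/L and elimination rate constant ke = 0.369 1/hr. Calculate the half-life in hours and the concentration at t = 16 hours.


t_half = ln(2) / ke = 0.693147 / 0.369 = 1.878 hr
C(t) = C0 * exp(-ke*t) = 282 * exp(-0.369*16)
C(16) = 0.7694 mg/L


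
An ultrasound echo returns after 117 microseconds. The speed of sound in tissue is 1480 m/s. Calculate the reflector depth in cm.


depth = c * t / 2
t = 117 us = 1.1700e-04 s
depth = 1480 * 1.1700e-04 / 2
depth = 0.08658 m = 8.658 cm


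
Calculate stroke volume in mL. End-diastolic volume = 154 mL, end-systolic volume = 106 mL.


SV = EDV - ESV
SV = 154 - 106
SV = 48 mL


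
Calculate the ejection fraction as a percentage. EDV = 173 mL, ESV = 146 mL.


SV = EDV - ESV = 173 - 146 = 27 mL
EF = SV/EDV * 100 = 27/173 * 100
EF = 15.61%


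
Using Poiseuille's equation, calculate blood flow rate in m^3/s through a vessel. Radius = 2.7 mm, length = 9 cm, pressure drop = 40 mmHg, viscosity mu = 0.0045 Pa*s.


Q = pi*r^4*dP / (8*mu*L)
r = 0.0027 m, L = 0.09 m
dP = 40 mmHg = 5332.88 Pa
Q = 2.7480e-04 m^3/s


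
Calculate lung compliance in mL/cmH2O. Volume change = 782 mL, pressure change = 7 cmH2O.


C = dV / dP
C = 782 / 7
C = 111.7 mL/cmH2O


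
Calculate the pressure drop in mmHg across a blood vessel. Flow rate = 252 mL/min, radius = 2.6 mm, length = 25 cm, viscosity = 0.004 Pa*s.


dP = 8*mu*L*Q / (pi*r^4)
Q = 252 mL/min = 4.2e-06 m^3/s
dP = 234.043 Pa = 234.043 / 133.322 mmHg = 1.755 mmHg


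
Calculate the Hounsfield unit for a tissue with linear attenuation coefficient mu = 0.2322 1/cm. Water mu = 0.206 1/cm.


HU = ((mu_tissue - mu_water) / mu_water) * 1000
HU = ((0.2322 - 0.206) / 0.206) * 1000
HU = 127.2


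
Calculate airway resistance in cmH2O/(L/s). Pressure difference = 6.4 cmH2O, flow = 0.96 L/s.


R = dP / flow
R = 6.4 / 0.96
R = 6.667 cmH2O/(L/s)


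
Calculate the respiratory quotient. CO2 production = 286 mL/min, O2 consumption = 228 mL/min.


RQ = VCO2 / VO2
RQ = 286 / 228
RQ = 1.254


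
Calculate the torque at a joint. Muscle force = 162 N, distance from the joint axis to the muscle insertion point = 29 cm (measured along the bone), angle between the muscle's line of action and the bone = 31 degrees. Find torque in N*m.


Torque = F * d * sin(theta)   (moment arm = d*sin(theta))
d = 29 cm = 0.29 m
Torque = 162 * 0.29 * sin(31)
Torque = 24.2 N*m


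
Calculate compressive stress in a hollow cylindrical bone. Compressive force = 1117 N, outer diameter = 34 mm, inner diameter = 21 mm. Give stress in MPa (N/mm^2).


A = pi*(r_o^2 - r_i^2)
r_o = 17 mm, r_i = 10.5 mm
A = 561.56 mm^2
sigma = F/A = 1117 / 561.56
sigma = 1.989 MPa


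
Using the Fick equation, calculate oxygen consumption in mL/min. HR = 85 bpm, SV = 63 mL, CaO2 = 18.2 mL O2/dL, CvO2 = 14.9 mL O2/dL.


CO = HR*SV = 85*63/1000 = 5.355 L/min
a-v O2 diff = 18.2 - 14.9 = 3.3 mL/dL
VO2 = CO * (CaO2-CvO2) * 10 dL/L
VO2 = 5.355 * 3.3 * 10
VO2 = 176.7 mL/min


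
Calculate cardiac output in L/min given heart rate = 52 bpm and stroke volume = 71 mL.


CO = HR * SV
CO = 52 * 71 / 1000
CO = 3.692 L/min


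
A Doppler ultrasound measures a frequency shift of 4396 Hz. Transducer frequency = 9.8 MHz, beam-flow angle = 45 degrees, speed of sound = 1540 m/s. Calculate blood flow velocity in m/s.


v = fd * c / (2 * f0 * cos(theta))
v = 4396 * 1540 / (2 * 9.8000e+06 * cos(45))
v = 0.4885 m/s


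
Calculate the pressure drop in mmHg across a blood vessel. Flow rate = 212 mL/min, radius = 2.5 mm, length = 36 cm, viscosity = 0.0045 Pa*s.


dP = 8*mu*L*Q / (pi*r^4)
Q = 212 mL/min = 3.53333e-06 m^3/s
dP = 373.146 Pa = 373.146 / 133.322 mmHg = 2.799 mmHg


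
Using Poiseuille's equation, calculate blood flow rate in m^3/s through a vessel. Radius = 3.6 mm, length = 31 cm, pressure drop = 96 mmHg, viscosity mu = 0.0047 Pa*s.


Q = pi*r^4*dP / (8*mu*L)
r = 0.0036 m, L = 0.31 m
dP = 96 mmHg = 12798.912 Pa
Q = 5.7941e-04 m^3/s


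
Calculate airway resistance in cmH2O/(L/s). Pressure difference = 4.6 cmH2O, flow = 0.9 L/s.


R = dP / flow
R = 4.6 / 0.9
R = 5.111 cmH2O/(L/s)


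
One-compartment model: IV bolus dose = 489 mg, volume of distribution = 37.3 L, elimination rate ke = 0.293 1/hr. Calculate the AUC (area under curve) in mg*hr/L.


C0 = Dose/Vd = 489/37.3 = 13.1099 mg/L
AUC = C0/ke = 13.1099/0.293
AUC = 44.74 mg*hr/L


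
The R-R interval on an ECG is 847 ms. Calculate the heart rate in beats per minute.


HR = 60 / RR_interval(s)
RR = 847 ms = 0.847 s
HR = 60 / 0.847 = 70.84 bpm


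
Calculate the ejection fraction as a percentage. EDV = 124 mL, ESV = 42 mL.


SV = EDV - ESV = 124 - 42 = 82 mL
EF = SV/EDV * 100 = 82/124 * 100
EF = 66.13%


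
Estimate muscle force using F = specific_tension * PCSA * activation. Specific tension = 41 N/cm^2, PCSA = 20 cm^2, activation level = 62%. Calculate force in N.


F = sigma * PCSA * activation
F = 41 * 20 * 0.62
F = 508.4 N


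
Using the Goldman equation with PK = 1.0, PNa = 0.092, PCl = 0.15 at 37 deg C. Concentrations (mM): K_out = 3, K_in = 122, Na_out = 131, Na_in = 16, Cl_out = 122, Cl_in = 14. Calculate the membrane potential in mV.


Vm = (RT/F)*ln((PK*Ko + PNa*Nao + PCl*Cli)/(PK*Ki + PNa*Nai + PCl*Clo))
Numer = 17.152, Denom = 141.772
Vm = -56.45 mV


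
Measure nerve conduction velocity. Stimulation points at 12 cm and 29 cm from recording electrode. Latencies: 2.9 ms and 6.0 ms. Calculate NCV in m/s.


Distance = (29 - 12) / 100 = 0.17 m
dt = (6.0 - 2.9) / 1000 = 0.0031 s
NCV = dist / dt = 54.84 m/s


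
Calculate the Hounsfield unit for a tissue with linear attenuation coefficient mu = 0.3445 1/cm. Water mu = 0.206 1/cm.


HU = ((mu_tissue - mu_water) / mu_water) * 1000
HU = ((0.3445 - 0.206) / 0.206) * 1000
HU = 672.3


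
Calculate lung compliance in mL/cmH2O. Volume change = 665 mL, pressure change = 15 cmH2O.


C = dV / dP
C = 665 / 15
C = 44.33 mL/cmH2O


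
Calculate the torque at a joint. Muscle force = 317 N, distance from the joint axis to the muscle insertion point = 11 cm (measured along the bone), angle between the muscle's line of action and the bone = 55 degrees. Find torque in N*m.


Torque = F * d * sin(theta)   (moment arm = d*sin(theta))
d = 11 cm = 0.11 m
Torque = 317 * 0.11 * sin(55)
Torque = 28.56 N*m


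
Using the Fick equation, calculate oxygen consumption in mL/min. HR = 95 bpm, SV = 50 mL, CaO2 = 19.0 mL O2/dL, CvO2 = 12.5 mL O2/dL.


CO = HR*SV = 95*50/1000 = 4.75 L/min
a-v O2 diff = 19.0 - 12.5 = 6.5 mL/dL
VO2 = CO * (CaO2-CvO2) * 10 dL/L
VO2 = 4.75 * 6.5 * 10
VO2 = 308.8 mL/min


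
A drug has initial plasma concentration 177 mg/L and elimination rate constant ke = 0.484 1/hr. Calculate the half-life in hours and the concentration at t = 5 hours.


t_half = ln(2) / ke = 0.693147 / 0.484 = 1.432 hr
C(t) = C0 * exp(-ke*t) = 177 * exp(-0.484*5)
C(5) = 15.74 mg/L


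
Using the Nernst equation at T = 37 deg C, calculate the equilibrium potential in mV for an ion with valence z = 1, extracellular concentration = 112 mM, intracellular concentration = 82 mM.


E = (RT/(zF)) * ln(C_out/C_in)
T = 37 + 273.15 = 310.15 K
E = (8.314 * 310.15 / (1 * 96485)) * ln(112/82)
E = 8.332 mV


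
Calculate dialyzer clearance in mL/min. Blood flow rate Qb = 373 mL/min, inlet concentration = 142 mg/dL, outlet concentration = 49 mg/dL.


K = Qb * (Cb_in - Cb_out) / Cb_in
K = 373 * (142 - 49) / 142
K = 244.3 mL/min


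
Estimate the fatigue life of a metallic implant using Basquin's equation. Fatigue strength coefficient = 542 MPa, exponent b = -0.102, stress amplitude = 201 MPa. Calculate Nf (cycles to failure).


sigma_a = sigma_f' * (2Nf)^b
2Nf = (sigma_a/sigma_f')^(1/b)
2Nf = (201/542)^(1/-0.102)
2Nf = 16732.509
Nf = 8366


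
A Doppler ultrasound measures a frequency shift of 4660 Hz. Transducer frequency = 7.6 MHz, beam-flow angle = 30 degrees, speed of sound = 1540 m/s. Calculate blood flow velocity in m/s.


v = fd * c / (2 * f0 * cos(theta))
v = 4660 * 1540 / (2 * 7.6000e+06 * cos(30))
v = 0.5452 m/s


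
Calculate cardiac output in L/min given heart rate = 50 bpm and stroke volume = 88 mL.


CO = HR * SV
CO = 50 * 88 / 1000
CO = 4.4 L/min


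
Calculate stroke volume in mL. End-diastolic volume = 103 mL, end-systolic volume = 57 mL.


SV = EDV - ESV
SV = 103 - 57
SV = 46 mL


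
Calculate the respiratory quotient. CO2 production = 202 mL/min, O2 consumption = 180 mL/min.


RQ = VCO2 / VO2
RQ = 202 / 180
RQ = 1.122


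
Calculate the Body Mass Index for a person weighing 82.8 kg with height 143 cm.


BMI = weight / height^2
height = 143 cm = 1.43 m
BMI = 82.8 / 1.43^2
BMI = 40.49 kg/m^2


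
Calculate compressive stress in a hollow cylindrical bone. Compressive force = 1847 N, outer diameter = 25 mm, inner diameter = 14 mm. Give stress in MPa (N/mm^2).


A = pi*(r_o^2 - r_i^2)
r_o = 12.5 mm, r_i = 7 mm
A = 336.936 mm^2
sigma = F/A = 1847 / 336.936
sigma = 5.482 MPa


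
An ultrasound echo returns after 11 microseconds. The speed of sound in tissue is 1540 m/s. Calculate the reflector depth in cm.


depth = c * t / 2
t = 11 us = 1.1000e-05 s
depth = 1540 * 1.1000e-05 / 2
depth = 0.00847 m = 0.847 cm


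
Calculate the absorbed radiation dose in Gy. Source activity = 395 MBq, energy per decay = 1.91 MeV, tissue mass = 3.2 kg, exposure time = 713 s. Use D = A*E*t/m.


A = 395 MBq = 3.9500e+08 Bq
E = 1.91 MeV = 3.05982e-13 J
D = A*E*t/m = 3.9500e+08*3.05982e-13*713/3.2
D = 0.02693 Gy


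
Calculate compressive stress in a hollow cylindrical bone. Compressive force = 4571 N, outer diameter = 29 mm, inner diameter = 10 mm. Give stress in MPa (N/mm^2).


A = pi*(r_o^2 - r_i^2)
r_o = 14.5 mm, r_i = 5 mm
A = 581.98 mm^2
sigma = F/A = 4571 / 581.98
sigma = 7.854 MPa


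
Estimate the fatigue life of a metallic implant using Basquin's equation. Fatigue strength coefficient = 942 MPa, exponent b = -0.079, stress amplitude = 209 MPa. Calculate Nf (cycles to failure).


sigma_a = sigma_f' * (2Nf)^b
2Nf = (sigma_a/sigma_f')^(1/b)
2Nf = (209/942)^(1/-0.079)
2Nf = 1.8935363e+08
Nf = 9.4677e+07


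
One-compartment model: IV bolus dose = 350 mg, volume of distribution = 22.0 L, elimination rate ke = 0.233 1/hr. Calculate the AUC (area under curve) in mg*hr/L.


C0 = Dose/Vd = 350/22.0 = 15.9091 mg/L
AUC = C0/ke = 15.9091/0.233
AUC = 68.28 mg*hr/L


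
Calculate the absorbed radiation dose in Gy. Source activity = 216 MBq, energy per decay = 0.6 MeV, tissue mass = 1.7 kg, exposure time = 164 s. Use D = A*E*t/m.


A = 216 MBq = 2.1600e+08 Bq
E = 0.6 MeV = 9.612e-14 J
D = A*E*t/m = 2.1600e+08*9.612e-14*164/1.7
D = 0.002003 Gy


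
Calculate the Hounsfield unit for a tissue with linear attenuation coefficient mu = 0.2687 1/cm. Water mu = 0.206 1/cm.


HU = ((mu_tissue - mu_water) / mu_water) * 1000
HU = ((0.2687 - 0.206) / 0.206) * 1000
HU = 304.4


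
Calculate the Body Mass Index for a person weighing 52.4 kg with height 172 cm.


BMI = weight / height^2
height = 172 cm = 1.72 m
BMI = 52.4 / 1.72^2
BMI = 17.71 kg/m^2


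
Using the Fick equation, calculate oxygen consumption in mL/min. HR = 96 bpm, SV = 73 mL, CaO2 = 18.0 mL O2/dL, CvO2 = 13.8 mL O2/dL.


CO = HR*SV = 96*73/1000 = 7.008 L/min
a-v O2 diff = 18.0 - 13.8 = 4.2 mL/dL
VO2 = CO * (CaO2-CvO2) * 10 dL/L
VO2 = 7.008 * 4.2 * 10
VO2 = 294.3 mL/min


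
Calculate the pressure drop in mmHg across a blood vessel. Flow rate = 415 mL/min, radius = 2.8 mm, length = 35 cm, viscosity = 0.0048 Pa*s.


dP = 8*mu*L*Q / (pi*r^4)
Q = 415 mL/min = 6.91667e-06 m^3/s
dP = 481.409 Pa = 481.409 / 133.322 mmHg = 3.611 mmHg


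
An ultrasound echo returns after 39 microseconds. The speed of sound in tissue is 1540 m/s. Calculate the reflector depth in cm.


depth = c * t / 2
t = 39 us = 3.9000e-05 s
depth = 1540 * 3.9000e-05 / 2
depth = 0.03003 m = 3.003 cm


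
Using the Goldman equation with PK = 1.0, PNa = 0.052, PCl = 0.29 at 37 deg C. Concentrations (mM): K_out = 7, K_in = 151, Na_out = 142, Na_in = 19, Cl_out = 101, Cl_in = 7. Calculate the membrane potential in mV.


Vm = (RT/F)*ln((PK*Ko + PNa*Nao + PCl*Cli)/(PK*Ki + PNa*Nai + PCl*Clo))
Numer = 16.414, Denom = 181.278
Vm = -64.19 mV


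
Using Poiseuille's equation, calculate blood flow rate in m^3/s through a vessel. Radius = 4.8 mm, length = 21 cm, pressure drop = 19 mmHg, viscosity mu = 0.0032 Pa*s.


Q = pi*r^4*dP / (8*mu*L)
r = 0.0048 m, L = 0.21 m
dP = 19 mmHg = 2533.118 Pa
Q = 7.8580e-04 m^3/s


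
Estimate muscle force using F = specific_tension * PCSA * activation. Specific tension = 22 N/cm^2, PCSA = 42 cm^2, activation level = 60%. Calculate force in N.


F = sigma * PCSA * activation
F = 22 * 42 * 0.6
F = 554.4 N


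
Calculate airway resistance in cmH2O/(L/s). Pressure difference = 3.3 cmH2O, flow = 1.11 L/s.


R = dP / flow
R = 3.3 / 1.11
R = 2.973 cmH2O/(L/s)


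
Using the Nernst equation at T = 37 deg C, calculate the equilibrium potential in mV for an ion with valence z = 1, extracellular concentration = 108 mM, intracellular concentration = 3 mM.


E = (RT/(zF)) * ln(C_out/C_in)
T = 37 + 273.15 = 310.15 K
E = (8.314 * 310.15 / (1 * 96485)) * ln(108/3)
E = 95.77 mV


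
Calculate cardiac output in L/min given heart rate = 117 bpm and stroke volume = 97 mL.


CO = HR * SV
CO = 117 * 97 / 1000
CO = 11.35 L/min


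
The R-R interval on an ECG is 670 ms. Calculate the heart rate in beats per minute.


HR = 60 / RR_interval(s)
RR = 670 ms = 0.67 s
HR = 60 / 0.67 = 89.55 bpm


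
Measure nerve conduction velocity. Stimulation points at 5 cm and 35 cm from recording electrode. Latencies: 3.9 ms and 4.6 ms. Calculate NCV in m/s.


Distance = (35 - 5) / 100 = 0.3 m
dt = (4.6 - 3.9) / 1000 = 7.0000e-04 s
NCV = dist / dt = 428.6 m/s


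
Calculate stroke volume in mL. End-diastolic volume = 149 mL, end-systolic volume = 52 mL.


SV = EDV - ESV
SV = 149 - 52
SV = 97 mL


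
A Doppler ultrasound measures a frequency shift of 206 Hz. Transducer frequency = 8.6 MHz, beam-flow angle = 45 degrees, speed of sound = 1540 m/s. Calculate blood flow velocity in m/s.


v = fd * c / (2 * f0 * cos(theta))
v = 206 * 1540 / (2 * 8.6000e+06 * cos(45))
v = 0.02608 m/s


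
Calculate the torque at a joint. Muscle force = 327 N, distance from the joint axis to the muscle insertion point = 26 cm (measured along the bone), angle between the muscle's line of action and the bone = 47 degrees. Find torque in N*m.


Torque = F * d * sin(theta)   (moment arm = d*sin(theta))
d = 26 cm = 0.26 m
Torque = 327 * 0.26 * sin(47)
Torque = 62.18 N*m


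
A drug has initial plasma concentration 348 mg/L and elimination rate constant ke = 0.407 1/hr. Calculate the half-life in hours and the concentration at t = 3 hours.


t_half = ln(2) / ke = 0.693147 / 0.407 = 1.703 hr
C(t) = C0 * exp(-ke*t) = 348 * exp(-0.407*3)
C(3) = 102.6 mg/L


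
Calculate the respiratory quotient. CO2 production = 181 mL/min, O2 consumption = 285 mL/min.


RQ = VCO2 / VO2
RQ = 181 / 285
RQ = 0.6351


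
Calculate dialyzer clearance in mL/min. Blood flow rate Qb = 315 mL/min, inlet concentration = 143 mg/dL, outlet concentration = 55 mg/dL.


K = Qb * (Cb_in - Cb_out) / Cb_in
K = 315 * (143 - 55) / 143
K = 193.8 mL/min


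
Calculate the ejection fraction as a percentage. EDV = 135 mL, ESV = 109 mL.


SV = EDV - ESV = 135 - 109 = 26 mL
EF = SV/EDV * 100 = 26/135 * 100
EF = 19.26%


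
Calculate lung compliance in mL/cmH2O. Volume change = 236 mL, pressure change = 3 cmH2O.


C = dV / dP
C = 236 / 3
C = 78.67 mL/cmH2O


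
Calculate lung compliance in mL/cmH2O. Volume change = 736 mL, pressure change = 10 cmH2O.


C = dV / dP
C = 736 / 10
C = 73.6 mL/cmH2O


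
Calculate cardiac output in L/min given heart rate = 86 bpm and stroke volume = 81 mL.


CO = HR * SV
CO = 86 * 81 / 1000
CO = 6.966 L/min


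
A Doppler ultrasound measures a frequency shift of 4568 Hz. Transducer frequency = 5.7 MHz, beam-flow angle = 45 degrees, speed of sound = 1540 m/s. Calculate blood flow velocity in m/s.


v = fd * c / (2 * f0 * cos(theta))
v = 4568 * 1540 / (2 * 5.7000e+06 * cos(45))
v = 0.8727 m/s


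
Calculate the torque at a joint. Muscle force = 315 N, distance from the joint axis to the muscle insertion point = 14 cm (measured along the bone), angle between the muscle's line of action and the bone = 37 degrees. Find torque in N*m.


Torque = F * d * sin(theta)   (moment arm = d*sin(theta))
d = 14 cm = 0.14 m
Torque = 315 * 0.14 * sin(37)
Torque = 26.54 N*m


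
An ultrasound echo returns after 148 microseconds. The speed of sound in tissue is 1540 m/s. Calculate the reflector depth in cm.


depth = c * t / 2
t = 148 us = 1.4800e-04 s
depth = 1540 * 1.4800e-04 / 2
depth = 0.11396 m = 11.396 cm


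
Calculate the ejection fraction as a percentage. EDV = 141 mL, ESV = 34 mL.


SV = EDV - ESV = 141 - 34 = 107 mL
EF = SV/EDV * 100 = 107/141 * 100
EF = 75.89%


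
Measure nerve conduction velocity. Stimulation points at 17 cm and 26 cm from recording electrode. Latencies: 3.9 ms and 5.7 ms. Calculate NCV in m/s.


Distance = (26 - 17) / 100 = 0.09 m
dt = (5.7 - 3.9) / 1000 = 0.0018 s
NCV = dist / dt = 50 m/s


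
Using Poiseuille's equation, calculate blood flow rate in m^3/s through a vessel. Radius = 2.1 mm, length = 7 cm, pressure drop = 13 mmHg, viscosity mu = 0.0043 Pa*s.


Q = pi*r^4*dP / (8*mu*L)
r = 0.0021 m, L = 0.07 m
dP = 13 mmHg = 1733.186 Pa
Q = 4.3976e-05 m^3/s


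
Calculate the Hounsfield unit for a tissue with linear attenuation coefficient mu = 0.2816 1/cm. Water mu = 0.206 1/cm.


HU = ((mu_tissue - mu_water) / mu_water) * 1000
HU = ((0.2816 - 0.206) / 0.206) * 1000
HU = 367


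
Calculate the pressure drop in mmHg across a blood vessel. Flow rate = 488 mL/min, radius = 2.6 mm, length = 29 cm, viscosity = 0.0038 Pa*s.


dP = 8*mu*L*Q / (pi*r^4)
Q = 488 mL/min = 8.13333e-06 m^3/s
dP = 499.455 Pa = 499.455 / 133.322 mmHg = 3.746 mmHg


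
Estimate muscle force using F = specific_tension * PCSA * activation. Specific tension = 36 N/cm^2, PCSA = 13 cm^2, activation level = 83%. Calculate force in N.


F = sigma * PCSA * activation
F = 36 * 13 * 0.83
F = 388.4 N


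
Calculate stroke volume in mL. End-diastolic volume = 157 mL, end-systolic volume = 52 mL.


SV = EDV - ESV
SV = 157 - 52
SV = 105 mL


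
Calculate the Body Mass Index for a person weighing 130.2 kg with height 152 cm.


BMI = weight / height^2
height = 152 cm = 1.52 m
BMI = 130.2 / 1.52^2
BMI = 56.35 kg/m^2


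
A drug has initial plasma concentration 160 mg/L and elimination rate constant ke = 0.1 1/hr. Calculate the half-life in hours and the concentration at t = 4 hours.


t_half = ln(2) / ke = 0.693147 / 0.1 = 6.931 hr
C(t) = C0 * exp(-ke*t) = 160 * exp(-0.1*4)
C(4) = 107.3 mg/L


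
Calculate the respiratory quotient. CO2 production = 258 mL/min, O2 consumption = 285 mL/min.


RQ = VCO2 / VO2
RQ = 258 / 285
RQ = 0.9053


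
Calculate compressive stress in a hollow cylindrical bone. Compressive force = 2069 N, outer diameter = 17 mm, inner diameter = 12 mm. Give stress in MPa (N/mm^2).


A = pi*(r_o^2 - r_i^2)
r_o = 8.5 mm, r_i = 6 mm
A = 113.883 mm^2
sigma = F/A = 2069 / 113.883
sigma = 18.17 MPa


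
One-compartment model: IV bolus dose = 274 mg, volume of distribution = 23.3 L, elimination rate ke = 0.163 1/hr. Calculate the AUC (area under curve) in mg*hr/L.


C0 = Dose/Vd = 274/23.3 = 11.7597 mg/L
AUC = C0/ke = 11.7597/0.163
AUC = 72.15 mg*hr/L


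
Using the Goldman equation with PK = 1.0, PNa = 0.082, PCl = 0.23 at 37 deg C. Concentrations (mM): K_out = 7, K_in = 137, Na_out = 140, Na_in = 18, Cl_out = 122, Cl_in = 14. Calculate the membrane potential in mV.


Vm = (RT/F)*ln((PK*Ko + PNa*Nao + PCl*Cli)/(PK*Ki + PNa*Nai + PCl*Clo))
Numer = 21.7, Denom = 166.536
Vm = -54.46 mV


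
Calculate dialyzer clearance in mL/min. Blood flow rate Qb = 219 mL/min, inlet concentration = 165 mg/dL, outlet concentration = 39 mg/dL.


K = Qb * (Cb_in - Cb_out) / Cb_in
K = 219 * (165 - 39) / 165
K = 167.2 mL/min


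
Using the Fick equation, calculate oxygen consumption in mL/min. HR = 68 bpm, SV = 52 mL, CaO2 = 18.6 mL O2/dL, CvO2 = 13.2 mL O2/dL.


CO = HR*SV = 68*52/1000 = 3.536 L/min
a-v O2 diff = 18.6 - 13.2 = 5.4 mL/dL
VO2 = CO * (CaO2-CvO2) * 10 dL/L
VO2 = 3.536 * 5.4 * 10
VO2 = 190.9 mL/min


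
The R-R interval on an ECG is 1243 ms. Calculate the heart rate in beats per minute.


HR = 60 / RR_interval(s)
RR = 1243 ms = 1.243 s
HR = 60 / 1.243 = 48.27 bpm


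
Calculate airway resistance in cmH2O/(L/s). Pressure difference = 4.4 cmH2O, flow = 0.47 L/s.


R = dP / flow
R = 4.4 / 0.47
R = 9.362 cmH2O/(L/s)


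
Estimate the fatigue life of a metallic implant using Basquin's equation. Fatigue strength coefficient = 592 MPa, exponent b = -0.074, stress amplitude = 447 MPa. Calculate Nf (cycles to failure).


sigma_a = sigma_f' * (2Nf)^b
2Nf = (sigma_a/sigma_f')^(1/b)
2Nf = (447/592)^(1/-0.074)
2Nf = 44.549242
Nf = 22.27


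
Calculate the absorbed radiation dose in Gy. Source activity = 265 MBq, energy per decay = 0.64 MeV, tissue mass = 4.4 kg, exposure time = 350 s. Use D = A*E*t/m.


A = 265 MBq = 2.6500e+08 Bq
E = 0.64 MeV = 1.02528e-13 J
D = A*E*t/m = 2.6500e+08*1.02528e-13*350/4.4
D = 0.002161 Gy


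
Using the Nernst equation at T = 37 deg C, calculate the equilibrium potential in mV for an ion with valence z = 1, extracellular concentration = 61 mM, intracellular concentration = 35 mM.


E = (RT/(zF)) * ln(C_out/C_in)
T = 37 + 273.15 = 310.15 K
E = (8.314 * 310.15 / (1 * 96485)) * ln(61/35)
E = 14.85 mV


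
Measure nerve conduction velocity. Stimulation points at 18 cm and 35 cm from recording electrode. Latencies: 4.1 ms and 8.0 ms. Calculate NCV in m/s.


Distance = (35 - 18) / 100 = 0.17 m
dt = (8.0 - 4.1) / 1000 = 0.0039 s
NCV = dist / dt = 43.59 m/s


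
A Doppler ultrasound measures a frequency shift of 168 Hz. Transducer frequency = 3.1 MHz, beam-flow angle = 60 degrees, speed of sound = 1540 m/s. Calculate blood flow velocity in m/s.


v = fd * c / (2 * f0 * cos(theta))
v = 168 * 1540 / (2 * 3.1000e+06 * cos(60))
v = 0.08346 m/s


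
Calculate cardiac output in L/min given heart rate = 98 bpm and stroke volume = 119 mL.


CO = HR * SV
CO = 98 * 119 / 1000
CO = 11.66 L/min


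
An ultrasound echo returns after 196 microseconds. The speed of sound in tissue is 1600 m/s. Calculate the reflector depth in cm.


depth = c * t / 2
t = 196 us = 1.9600e-04 s
depth = 1600 * 1.9600e-04 / 2
depth = 0.1568 m = 15.68 cm


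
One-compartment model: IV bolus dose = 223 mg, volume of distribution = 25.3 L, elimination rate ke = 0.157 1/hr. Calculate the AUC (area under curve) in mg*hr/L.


C0 = Dose/Vd = 223/25.3 = 8.81423 mg/L
AUC = C0/ke = 8.81423/0.157
AUC = 56.14 mg*hr/L


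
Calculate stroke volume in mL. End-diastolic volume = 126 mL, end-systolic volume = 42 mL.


SV = EDV - ESV
SV = 126 - 42
SV = 84 mL


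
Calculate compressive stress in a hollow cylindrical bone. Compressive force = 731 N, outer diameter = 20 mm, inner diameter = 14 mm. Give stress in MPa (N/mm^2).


A = pi*(r_o^2 - r_i^2)
r_o = 10 mm, r_i = 7 mm
A = 160.221 mm^2
sigma = F/A = 731 / 160.221
sigma = 4.562 MPa


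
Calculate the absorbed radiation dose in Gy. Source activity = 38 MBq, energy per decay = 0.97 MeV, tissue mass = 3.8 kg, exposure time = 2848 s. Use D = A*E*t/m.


A = 38 MBq = 3.8000e+07 Bq
E = 0.97 MeV = 1.55394e-13 J
D = A*E*t/m = 3.8000e+07*1.55394e-13*2848/3.8
D = 0.004426 Gy


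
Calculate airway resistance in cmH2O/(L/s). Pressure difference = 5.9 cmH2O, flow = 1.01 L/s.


R = dP / flow
R = 5.9 / 1.01
R = 5.842 cmH2O/(L/s)


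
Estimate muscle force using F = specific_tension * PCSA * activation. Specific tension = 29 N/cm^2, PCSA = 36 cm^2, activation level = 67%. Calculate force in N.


F = sigma * PCSA * activation
F = 29 * 36 * 0.67
F = 699.5 N


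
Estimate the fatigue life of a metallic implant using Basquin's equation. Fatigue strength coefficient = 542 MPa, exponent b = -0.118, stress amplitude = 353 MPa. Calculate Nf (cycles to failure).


sigma_a = sigma_f' * (2Nf)^b
2Nf = (sigma_a/sigma_f')^(1/b)
2Nf = (353/542)^(1/-0.118)
2Nf = 37.85946
Nf = 18.93


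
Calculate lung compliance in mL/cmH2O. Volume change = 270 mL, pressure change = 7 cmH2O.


C = dV / dP
C = 270 / 7
C = 38.57 mL/cmH2O


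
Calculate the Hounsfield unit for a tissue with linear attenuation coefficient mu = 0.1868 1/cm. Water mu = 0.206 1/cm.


HU = ((mu_tissue - mu_water) / mu_water) * 1000
HU = ((0.1868 - 0.206) / 0.206) * 1000
HU = -93.2


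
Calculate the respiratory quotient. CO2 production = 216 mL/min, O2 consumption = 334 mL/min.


RQ = VCO2 / VO2
RQ = 216 / 334
RQ = 0.6467
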